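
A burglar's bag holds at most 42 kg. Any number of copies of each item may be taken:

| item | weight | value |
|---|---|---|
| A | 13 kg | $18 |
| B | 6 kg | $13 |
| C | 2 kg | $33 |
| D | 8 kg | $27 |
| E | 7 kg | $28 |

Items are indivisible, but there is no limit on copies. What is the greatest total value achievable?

Best value-per-unit is C at 33/2, and filling with it alone uses weight 21×2=42. No mix of the others beats 21×33 = 693.

$693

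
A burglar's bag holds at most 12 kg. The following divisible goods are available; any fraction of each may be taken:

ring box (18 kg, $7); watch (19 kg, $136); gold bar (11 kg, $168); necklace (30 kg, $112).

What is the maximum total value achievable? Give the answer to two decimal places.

Take in order of value per unit:
- gold bar (168/11 per unit): all 11 → value 168, running total 168.00
- watch (136/19 per unit): 1 of 19 → value 1×136/19 = 7.1579, running total 175.16
Total 175.16.

175.16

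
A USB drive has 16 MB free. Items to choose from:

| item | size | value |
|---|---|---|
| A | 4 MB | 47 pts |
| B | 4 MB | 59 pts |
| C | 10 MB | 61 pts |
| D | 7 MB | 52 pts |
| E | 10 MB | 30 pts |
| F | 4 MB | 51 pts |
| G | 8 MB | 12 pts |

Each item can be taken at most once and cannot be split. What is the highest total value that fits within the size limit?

Check high-value combinations within 16 MB:
- B+D+F: size 4+7+4=15, value 59+52+51=162
- A+B+D: size 4+4+7=15, value 47+59+52=158
- A+B+F: size 4+4+4=12, value 47+59+51=157
- A+D+F: size 4+7+4=15, value 47+52+51=150
Best: 162 pts.

162 pts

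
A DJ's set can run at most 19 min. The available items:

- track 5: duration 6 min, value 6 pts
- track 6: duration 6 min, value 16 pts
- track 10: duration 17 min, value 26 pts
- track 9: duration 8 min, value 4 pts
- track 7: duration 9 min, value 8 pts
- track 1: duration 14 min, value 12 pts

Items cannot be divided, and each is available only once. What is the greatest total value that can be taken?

Check high-value combinations within 19 min:
- track 10: duration 17, value 26
- track 6+track 7: duration 6+9=15, value 16+8=24
- track 5+track 6: duration 6+6=12, value 6+16=22
- track 6+track 9: duration 6+8=14, value 16+4=20
- track 6: duration 6, value 16
Best: 26 pts.

26 pts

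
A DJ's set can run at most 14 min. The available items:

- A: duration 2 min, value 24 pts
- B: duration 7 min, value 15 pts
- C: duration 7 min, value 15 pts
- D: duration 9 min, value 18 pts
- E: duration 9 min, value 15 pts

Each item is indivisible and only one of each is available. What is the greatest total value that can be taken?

This is a 0/1 knapsack; check combinations near the capacity.
- A+D: duration 2+9=11, value 24+18=42
- A+B: duration 2+7=9, value 24+15=39
- A+C: duration 2+7=9, value 24+15=39
Best: 42 pts.

42 pts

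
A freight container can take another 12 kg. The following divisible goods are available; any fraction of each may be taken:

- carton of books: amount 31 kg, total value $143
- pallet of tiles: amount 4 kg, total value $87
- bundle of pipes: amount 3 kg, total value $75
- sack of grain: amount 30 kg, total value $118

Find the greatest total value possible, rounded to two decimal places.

185.06

Take in order of value per unit:
- bundle of pipes (75/3 per unit): all 3 → value 75, running total 75.00
- pallet of tiles (87/4 per unit): all 4 → value 87, running total 162.00
- carton of books (143/31 per unit): 5 of 31 → value 5×143/31 = 23.0645, running total 185.06
Total 185.06.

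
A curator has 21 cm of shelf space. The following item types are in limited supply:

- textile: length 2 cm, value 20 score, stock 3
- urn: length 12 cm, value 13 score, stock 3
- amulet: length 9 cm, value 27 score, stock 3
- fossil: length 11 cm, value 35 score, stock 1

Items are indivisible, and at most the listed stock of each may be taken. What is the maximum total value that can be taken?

95 score

Best selections within length 21 and stock limits:
- 3×textile + 1×fossil: length 17, value 95
- 3×textile + 1×amulet: length 15, value 87
- 2×textile + 1×fossil: length 15, value 75
- 1×textile + 2×amulet: length 20, value 74
Best: 95 score.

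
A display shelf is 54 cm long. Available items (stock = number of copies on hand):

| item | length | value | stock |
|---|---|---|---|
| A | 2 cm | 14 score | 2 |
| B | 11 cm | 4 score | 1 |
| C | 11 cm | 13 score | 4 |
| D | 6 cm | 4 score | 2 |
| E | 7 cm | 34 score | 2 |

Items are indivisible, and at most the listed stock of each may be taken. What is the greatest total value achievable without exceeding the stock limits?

135 score

Best selections within length 54 and stock limits:
- 2×A + 3×C + 2×E: length 51, value 135
- 2×A + 2×C + 2×D + 2×E: length 52, value 130
Best: 135 score.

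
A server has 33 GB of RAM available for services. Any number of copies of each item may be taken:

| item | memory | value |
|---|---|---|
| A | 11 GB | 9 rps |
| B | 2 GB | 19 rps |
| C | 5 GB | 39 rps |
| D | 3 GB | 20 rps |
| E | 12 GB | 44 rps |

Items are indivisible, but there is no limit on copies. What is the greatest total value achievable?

Best value-per-unit is B at 19/2; filling with it alone gives 16×19 = 304.
Optimal mix: 15×B + 1×D → memory 33, value 305.

305 rps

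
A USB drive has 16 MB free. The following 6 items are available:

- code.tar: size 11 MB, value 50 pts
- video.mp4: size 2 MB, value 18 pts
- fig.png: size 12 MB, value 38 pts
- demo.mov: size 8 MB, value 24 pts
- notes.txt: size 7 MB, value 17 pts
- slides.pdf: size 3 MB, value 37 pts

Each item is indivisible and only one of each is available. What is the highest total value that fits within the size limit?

105 pts

Check high-value combinations within 16 MB:
- code.tar+video.mp4+slides.pdf: size 11+2+3=16, value 50+18+37=105
- code.tar+slides.pdf: size 11+3=14, value 50+37=87
- video.mp4+demo.mov+slides.pdf: size 2+8+3=13, value 18+24+37=79
Best: 105 pts.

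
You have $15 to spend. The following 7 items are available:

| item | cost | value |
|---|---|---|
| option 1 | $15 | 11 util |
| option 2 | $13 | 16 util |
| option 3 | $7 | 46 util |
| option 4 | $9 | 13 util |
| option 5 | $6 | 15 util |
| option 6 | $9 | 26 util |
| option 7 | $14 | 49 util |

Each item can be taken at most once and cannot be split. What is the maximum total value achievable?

Check high-value combinations within $15:
- option 3+option 5: cost 7+6=13, value 46+15=61
- option 7: cost 14, value 49
- option 3: cost 7, value 46
- option 5+option 6: cost 6+9=15, value 15+26=41
Best: 61 util.

61 util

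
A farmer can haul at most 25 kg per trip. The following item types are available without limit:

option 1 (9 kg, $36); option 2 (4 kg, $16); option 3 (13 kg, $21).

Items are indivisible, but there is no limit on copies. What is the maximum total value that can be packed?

$100

Best value-per-unit is option 1 at 36/9; filling with it alone gives 2×36 = 72.
Optimal mix: 1×option 1 + 4×option 2 → weight 25, value 100.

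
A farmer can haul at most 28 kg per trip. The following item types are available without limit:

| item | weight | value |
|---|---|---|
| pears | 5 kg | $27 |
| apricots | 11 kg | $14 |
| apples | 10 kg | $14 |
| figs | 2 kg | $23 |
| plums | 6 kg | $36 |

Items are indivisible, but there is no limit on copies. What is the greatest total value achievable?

$322

Best value-per-unit is figs at 23/2, and filling with it alone uses weight 14×2=28. No mix of the others beats 14×23 = 322.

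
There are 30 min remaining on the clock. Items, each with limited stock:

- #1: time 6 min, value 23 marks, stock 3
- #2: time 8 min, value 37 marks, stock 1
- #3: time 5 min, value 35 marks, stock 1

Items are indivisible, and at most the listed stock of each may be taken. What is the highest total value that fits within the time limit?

Top feasible selections:
- 2×#1 + 1×#2 + 1×#3: time 25, value 118
- 3×#1 + 1×#2: time 26, value 106
Best: 118 marks.

118 marks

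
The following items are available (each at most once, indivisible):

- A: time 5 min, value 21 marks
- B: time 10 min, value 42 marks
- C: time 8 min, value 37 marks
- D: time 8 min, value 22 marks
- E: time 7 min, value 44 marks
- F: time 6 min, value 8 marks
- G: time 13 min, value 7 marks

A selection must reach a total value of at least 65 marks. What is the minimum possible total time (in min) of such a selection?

12

Subsets with value ≥ 65, sorted by total time:
- A+E: time 12, value 65
- C+E: time 15, value 81
- D+E: time 15, value 66
- B+E: time 17, value 86
Minimum time: 12 min.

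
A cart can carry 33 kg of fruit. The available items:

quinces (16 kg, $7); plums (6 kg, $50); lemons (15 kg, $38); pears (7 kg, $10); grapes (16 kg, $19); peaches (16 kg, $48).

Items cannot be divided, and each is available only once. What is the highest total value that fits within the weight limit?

$108

This is a 0/1 knapsack; check combinations near the capacity.
- plums+pears+peaches: weight 6+7+16=29, value 50+10+48=108
- plums+peaches: weight 6+16=22, value 50+48=98
- plums+lemons+pears: weight 6+15+7=28, value 50+38+10=98
- plums+lemons: weight 6+15=21, value 50+38=88
- lemons+peaches: weight 15+16=31, value 38+48=86
Best: $108.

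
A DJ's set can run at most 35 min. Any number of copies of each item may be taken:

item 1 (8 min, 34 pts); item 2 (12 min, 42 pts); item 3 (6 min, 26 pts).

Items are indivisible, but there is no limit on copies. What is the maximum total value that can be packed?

Best value-per-unit is item 3 at 26/6; filling with it alone gives 5×26 = 130.
Optimal mix: 2×item 1 + 3×item 3 → duration 34, value 146.

146 pts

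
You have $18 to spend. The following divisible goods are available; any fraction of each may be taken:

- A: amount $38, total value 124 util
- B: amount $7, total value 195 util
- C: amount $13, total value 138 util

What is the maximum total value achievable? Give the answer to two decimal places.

311.77

Take in order of value per unit:
- B (195/7 per unit): all 7 → value 195, running total 195.00
- C (138/13 per unit): 11 of 13 → value 11×138/13 = 116.7692, running total 311.77
Total 311.77.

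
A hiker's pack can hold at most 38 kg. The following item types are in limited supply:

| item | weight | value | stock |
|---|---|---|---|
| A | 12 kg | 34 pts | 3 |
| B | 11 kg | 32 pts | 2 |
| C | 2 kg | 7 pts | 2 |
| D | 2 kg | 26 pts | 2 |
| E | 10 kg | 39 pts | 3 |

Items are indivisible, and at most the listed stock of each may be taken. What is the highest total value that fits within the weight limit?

Best selections within weight 38 and stock limits:
- 2×C + 2×D + 3×E: weight 38, value 183
- 1×C + 2×D + 3×E: weight 36, value 176
Best: 183 pts.

183 pts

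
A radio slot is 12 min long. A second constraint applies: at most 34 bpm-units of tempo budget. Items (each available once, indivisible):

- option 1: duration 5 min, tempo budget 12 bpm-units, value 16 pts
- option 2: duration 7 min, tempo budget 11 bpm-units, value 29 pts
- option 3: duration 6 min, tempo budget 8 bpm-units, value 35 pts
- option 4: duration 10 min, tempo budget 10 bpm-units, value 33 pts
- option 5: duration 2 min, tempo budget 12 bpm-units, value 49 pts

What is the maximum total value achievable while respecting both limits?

84 pts

Feasible sets respecting both limits:
- option 3+option 5: duration 8, tempo budget 20, value 84
- option 4+option 5: duration 12, tempo budget 22, value 82
- option 2+option 5: duration 9, tempo budget 23, value 78
Best: 84 pts.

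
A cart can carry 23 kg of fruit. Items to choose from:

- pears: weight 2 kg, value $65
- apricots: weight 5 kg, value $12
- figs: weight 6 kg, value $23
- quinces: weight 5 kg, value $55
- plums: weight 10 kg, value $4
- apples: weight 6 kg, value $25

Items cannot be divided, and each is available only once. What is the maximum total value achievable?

Check high-value combinations within 23 kg:
- pears+figs+quinces+apples: weight 2+6+5+6=19, value 65+23+55+25=168
- pears+apricots+quinces+apples: weight 2+5+5+6=18, value 65+12+55+25=157
- pears+apricots+figs+quinces: weight 2+5+6+5=18, value 65+12+23+55=155
Best: $168.

$168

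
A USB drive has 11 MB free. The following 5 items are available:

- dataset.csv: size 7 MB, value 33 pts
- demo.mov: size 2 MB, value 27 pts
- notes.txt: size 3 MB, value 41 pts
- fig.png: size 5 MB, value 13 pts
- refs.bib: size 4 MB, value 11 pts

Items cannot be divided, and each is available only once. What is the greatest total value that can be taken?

Check high-value combinations within 11 MB:
- demo.mov+notes.txt+fig.png: size 2+3+5=10, value 27+41+13=81
- demo.mov+notes.txt+refs.bib: size 2+3+4=9, value 27+41+11=79
- dataset.csv+notes.txt: size 7+3=10, value 33+41=74
Best: 81 pts.

81 pts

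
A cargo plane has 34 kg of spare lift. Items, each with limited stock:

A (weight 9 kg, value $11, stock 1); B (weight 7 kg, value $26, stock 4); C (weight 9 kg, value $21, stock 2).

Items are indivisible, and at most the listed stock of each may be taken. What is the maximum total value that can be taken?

$104

Best selections within weight 34 and stock limits:
- 4×B: weight 28, value 104
- 3×B + 1×C: weight 30, value 99
- 2×B + 2×C: weight 32, value 94
Best: $104.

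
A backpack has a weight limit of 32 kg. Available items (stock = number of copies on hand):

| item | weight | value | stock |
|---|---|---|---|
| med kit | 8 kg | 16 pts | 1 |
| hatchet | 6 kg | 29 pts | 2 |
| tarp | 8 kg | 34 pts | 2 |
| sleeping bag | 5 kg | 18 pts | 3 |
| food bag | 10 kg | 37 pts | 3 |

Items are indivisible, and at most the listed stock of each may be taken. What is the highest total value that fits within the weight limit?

134 pts

Best selections within weight 32 and stock limits:
- 1×hatchet + 2×tarp + 1×food bag: weight 32, value 134
- 1×hatchet + 2×tarp + 2×sleeping bag: weight 32, value 133
Best: 134 pts.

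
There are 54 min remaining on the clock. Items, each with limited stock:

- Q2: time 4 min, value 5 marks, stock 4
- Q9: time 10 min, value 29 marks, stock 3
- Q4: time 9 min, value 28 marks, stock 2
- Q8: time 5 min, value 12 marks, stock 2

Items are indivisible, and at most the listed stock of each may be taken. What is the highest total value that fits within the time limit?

Top feasible selections:
- 3×Q9 + 2×Q4 + 1×Q8: time 53, value 155
- 1×Q2 + 3×Q9 + 2×Q4: time 52, value 148
- 1×Q2 + 3×Q9 + 1×Q4 + 2×Q8: time 53, value 144
Best: 155 marks.

155 marks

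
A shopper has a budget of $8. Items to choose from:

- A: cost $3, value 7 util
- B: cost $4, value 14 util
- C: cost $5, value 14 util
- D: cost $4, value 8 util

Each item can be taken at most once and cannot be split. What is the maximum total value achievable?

Check high-value combinations within $8:
- B+D: cost 4+4=8, value 14+8=22
- A+B: cost 3+4=7, value 7+14=21
- A+C: cost 3+5=8, value 7+14=21
Best: 22 util.

22 util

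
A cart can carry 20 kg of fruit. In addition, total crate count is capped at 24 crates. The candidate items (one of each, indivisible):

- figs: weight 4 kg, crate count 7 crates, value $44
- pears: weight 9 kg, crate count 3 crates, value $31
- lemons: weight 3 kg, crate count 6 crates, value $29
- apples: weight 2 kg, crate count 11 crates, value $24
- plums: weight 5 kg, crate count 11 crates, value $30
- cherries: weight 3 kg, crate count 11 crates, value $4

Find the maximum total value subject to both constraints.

$105

Feasible sets respecting both limits:
- figs+pears+plums: weight 18, crate count 21, value 105
- figs+pears+lemons: weight 16, crate count 16, value 104
- figs+lemons+plums: weight 12, crate count 24, value 103
- figs+pears+apples: weight 15, crate count 21, value 99
Best: $105.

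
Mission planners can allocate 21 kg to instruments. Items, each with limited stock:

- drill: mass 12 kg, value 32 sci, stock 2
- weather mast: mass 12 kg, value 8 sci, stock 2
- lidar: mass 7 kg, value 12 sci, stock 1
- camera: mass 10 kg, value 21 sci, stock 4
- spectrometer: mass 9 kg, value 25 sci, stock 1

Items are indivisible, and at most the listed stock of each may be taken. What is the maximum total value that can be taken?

57 sci

Best selections within mass 21 and stock limits:
- 1×drill + 1×spectrometer: mass 21, value 57
- 1×camera + 1×spectrometer: mass 19, value 46
Best: 57 sci.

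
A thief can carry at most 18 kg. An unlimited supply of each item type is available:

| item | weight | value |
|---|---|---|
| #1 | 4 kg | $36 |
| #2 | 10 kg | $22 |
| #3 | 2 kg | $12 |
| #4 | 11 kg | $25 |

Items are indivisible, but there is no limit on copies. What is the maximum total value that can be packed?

$156

Best value-per-unit is #1 at 36/4; filling with it alone gives 4×36 = 144.
Optimal mix: 4×#1 + 1×#3 → weight 18, value 156.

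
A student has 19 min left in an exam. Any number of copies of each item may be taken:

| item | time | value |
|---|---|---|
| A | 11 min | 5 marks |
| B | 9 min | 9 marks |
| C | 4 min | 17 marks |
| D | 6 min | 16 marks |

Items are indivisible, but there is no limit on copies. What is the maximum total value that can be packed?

Best value-per-unit is C at 17/4, and filling with it alone uses time 4×4=16. No mix of the others beats 4×17 = 68.

68 marks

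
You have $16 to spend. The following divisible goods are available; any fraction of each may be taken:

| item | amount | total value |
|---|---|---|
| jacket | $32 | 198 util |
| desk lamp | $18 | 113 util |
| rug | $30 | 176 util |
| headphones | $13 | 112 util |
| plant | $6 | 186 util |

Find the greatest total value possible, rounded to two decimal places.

Take in order of value per unit:
- plant (186/6 per unit): all 6 → value 186, running total 186.00
- headphones (112/13 per unit): 10 of 13 → value 10×112/13 = 86.1538, running total 272.15
Total 272.15.

272.15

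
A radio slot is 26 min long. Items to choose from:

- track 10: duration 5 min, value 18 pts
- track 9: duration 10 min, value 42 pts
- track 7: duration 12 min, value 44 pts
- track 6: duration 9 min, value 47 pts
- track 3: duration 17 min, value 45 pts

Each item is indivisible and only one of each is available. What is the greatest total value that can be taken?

109 pts

Check high-value combinations within 26 min:
- track 10+track 7+track 6: duration 5+12+9=26, value 18+44+47=109
- track 10+track 9+track 6: duration 5+10+9=24, value 18+42+47=107
- track 6+track 3: duration 9+17=26, value 47+45=92
Best: 109 pts.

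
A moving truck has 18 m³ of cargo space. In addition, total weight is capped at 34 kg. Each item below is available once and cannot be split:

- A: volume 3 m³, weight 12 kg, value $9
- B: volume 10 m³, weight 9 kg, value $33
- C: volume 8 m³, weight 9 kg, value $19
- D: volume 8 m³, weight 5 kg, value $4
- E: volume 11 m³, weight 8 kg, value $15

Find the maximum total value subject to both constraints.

$52

Feasible sets respecting both limits:
- B+C: volume 18, weight 18, value 52
- A+B: volume 13, weight 21, value 42
- B+D: volume 18, weight 14, value 37
Best: $52.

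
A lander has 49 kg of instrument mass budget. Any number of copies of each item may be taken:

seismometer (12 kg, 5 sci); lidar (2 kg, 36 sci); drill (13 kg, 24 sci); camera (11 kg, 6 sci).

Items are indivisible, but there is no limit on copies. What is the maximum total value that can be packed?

Best value-per-unit is lidar at 36/2, and filling with it alone uses mass 24×2=48. No mix of the others beats 24×36 = 864.

864 sci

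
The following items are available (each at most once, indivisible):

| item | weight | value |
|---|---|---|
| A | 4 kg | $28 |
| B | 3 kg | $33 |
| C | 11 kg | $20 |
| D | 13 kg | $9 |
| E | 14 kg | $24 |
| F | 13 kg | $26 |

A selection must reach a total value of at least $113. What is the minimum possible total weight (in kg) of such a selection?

Subsets with value ≥ 113, sorted by total weight:
- A+B+C+D+F: weight 44, value 116
- A+B+C+E+F: weight 45, value 131
- A+B+C+D+E: weight 45, value 114
Minimum weight: 44 kg.

44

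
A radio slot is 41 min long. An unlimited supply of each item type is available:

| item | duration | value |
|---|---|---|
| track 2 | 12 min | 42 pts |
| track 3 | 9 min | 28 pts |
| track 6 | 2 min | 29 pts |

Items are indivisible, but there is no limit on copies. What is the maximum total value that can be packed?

Best value-per-unit is track 6 at 29/2, and filling with it alone uses duration 20×2=40. No mix of the others beats 20×29 = 580.

580 pts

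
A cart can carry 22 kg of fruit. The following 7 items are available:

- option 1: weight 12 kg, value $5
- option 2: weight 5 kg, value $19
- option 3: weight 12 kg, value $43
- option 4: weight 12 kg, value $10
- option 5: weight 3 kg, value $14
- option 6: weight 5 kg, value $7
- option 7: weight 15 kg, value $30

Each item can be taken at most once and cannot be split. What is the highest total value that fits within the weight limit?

$76

Check high-value combinations within 22 kg:
- option 2+option 3+option 5: weight 5+12+3=20, value 19+43+14=76
- option 2+option 3+option 6: weight 5+12+5=22, value 19+43+7=69
- option 3+option 5+option 6: weight 12+3+5=20, value 43+14+7=64
- option 2+option 3: weight 5+12=17, value 19+43=62
- option 3+option 5: weight 12+3=15, value 43+14=57
Best: $76.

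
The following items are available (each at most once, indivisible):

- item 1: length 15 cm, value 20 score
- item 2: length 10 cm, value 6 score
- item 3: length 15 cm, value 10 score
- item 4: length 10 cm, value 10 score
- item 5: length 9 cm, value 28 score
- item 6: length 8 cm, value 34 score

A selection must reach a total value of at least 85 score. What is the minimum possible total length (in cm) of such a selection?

42

Subsets with value ≥ 85, sorted by total length:
- item 1+item 4+item 5+item 6: length 42, value 92
- item 1+item 2+item 5+item 6: length 42, value 88
Minimum length: 42 cm.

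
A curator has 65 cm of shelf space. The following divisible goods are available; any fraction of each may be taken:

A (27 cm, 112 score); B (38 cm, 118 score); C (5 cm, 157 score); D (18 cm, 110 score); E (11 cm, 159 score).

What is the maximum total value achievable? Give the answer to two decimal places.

550.42

Take in order of value per unit:
- C (157/5 per unit): all 5 → value 157, running total 157.00
- E (159/11 per unit): all 11 → value 159, running total 316.00
- D (110/18 per unit): all 18 → value 110, running total 426.00
- A (112/27 per unit): all 27 → value 112, running total 538.00
- B (118/38 per unit): 4 of 38 → value 4×118/38 = 12.4211, running total 550.42
Total 550.42.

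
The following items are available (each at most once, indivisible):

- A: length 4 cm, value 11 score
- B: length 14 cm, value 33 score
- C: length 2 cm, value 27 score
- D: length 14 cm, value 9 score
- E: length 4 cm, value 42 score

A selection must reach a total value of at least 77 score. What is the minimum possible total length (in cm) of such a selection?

10

Subsets with value ≥ 77, sorted by total length:
- A+C+E: length 10, value 80
- B+C+E: length 20, value 102
Minimum length: 10 cm.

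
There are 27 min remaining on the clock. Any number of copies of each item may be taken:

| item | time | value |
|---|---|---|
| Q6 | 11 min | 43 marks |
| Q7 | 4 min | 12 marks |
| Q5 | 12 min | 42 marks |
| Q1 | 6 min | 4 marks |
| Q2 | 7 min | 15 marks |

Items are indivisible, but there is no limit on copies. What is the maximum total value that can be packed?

98 marks

Best value-per-unit is Q6 at 43/11; filling with it alone gives 2×43 = 86.
Optimal mix: 2×Q6 + 1×Q7 → time 26, value 98.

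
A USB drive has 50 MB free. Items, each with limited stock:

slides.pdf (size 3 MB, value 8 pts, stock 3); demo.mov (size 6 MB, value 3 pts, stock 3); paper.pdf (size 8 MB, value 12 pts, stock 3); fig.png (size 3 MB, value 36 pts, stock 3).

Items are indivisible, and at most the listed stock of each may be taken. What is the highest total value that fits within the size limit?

171 pts

Best selections within size 50 and stock limits:
- 3×slides.pdf + 1×demo.mov + 3×paper.pdf + 3×fig.png: size 48, value 171
- 3×slides.pdf + 3×paper.pdf + 3×fig.png: size 42, value 168
- 2×slides.pdf + 1×demo.mov + 3×paper.pdf + 3×fig.png: size 45, value 163
- 3×slides.pdf + 2×demo.mov + 2×paper.pdf + 3×fig.png: size 46, value 162
Best: 171 pts.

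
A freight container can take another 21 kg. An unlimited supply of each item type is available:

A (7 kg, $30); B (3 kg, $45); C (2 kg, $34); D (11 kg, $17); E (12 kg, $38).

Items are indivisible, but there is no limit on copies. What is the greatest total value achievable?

$351

Best value-per-unit is C at 34/2; filling with it alone gives 10×34 = 340.
Optimal mix: 1×B + 9×C → weight 21, value 351.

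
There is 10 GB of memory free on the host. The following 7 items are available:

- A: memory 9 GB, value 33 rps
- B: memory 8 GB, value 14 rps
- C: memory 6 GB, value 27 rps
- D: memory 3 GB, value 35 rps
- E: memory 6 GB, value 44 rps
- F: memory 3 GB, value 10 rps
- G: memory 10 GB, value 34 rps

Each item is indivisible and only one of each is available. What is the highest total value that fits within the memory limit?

79 rps

This is a 0/1 knapsack; check combinations near the capacity.
- D+E: memory 3+6=9, value 35+44=79
- C+D: memory 6+3=9, value 27+35=62
- E+F: memory 6+3=9, value 44+10=54
- D+F: memory 3+3=6, value 35+10=45
- E: memory 6, value 44
Best: 79 rps.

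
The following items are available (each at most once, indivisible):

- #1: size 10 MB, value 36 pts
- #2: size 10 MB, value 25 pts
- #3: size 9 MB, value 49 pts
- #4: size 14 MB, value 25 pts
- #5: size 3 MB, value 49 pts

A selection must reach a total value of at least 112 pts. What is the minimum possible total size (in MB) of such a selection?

22

Subsets with value ≥ 112, sorted by total size:
- #1+#3+#5: size 22, value 134
- #2+#3+#5: size 22, value 123
Minimum size: 22 MB.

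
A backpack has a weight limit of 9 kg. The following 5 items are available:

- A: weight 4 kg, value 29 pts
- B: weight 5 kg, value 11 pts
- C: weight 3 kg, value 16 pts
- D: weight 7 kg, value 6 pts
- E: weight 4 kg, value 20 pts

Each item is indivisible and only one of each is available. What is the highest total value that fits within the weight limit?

Check high-value combinations within 9 kg:
- A+E: weight 4+4=8, value 29+20=49
- A+C: weight 4+3=7, value 29+16=45
- A+B: weight 4+5=9, value 29+11=40
- C+E: weight 3+4=7, value 16+20=36
Best: 49 pts.

49 pts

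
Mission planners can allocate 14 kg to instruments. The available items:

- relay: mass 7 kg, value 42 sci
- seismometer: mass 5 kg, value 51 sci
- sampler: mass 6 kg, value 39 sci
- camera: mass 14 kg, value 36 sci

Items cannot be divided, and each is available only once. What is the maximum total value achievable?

Check high-value combinations within 14 kg:
- relay+seismometer: mass 7+5=12, value 42+51=93
- seismometer+sampler: mass 5+6=11, value 51+39=90
- relay+sampler: mass 7+6=13, value 42+39=81
Best: 93 sci.

93 sci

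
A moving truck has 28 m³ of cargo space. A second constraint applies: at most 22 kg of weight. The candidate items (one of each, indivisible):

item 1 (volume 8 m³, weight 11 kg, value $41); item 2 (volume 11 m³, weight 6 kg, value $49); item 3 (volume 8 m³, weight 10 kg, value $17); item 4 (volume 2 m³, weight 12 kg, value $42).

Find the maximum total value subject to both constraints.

Feasible sets respecting both limits:
- item 2+item 4: volume 13, weight 18, value 91
- item 1+item 2: volume 19, weight 17, value 90
- item 2+item 3: volume 19, weight 16, value 66
Best: $91.

$91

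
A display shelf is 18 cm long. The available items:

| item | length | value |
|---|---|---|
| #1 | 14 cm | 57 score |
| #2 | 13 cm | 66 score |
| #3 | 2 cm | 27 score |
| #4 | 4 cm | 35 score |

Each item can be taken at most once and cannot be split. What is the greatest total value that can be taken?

This is a 0/1 knapsack; check combinations near the capacity.
- #2+#4: length 13+4=17, value 66+35=101
- #2+#3: length 13+2=15, value 66+27=93
- #1+#4: length 14+4=18, value 57+35=92
- #1+#3: length 14+2=16, value 57+27=84
- #2: length 13, value 66
Best: 101 score.

101 score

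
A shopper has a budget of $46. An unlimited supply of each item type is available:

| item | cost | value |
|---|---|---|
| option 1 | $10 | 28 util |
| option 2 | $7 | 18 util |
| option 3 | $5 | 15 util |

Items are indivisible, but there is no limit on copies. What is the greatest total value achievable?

135 util

Best value-per-unit is option 3 at 15/5, and filling with it alone uses cost 9×5=45. No mix of the others beats 9×15 = 135.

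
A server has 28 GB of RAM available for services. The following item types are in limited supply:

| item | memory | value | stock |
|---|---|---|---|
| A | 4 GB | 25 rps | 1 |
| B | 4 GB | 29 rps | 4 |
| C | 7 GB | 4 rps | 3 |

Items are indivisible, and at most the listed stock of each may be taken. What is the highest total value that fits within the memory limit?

Best selections within memory 28 and stock limits:
- 1×A + 4×B + 1×C: memory 27, value 145
- 1×A + 4×B: memory 20, value 141
Best: 145 rps.

145 rps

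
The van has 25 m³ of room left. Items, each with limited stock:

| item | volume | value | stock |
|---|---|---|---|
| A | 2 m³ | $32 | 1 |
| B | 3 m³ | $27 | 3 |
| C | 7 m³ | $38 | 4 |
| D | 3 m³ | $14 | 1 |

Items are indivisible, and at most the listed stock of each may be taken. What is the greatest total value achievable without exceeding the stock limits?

$189

Best selections within volume 25 and stock limits:
- 1×A + 3×B + 2×C: volume 25, value 189
- 1×A + 2×B + 2×C + 1×D: volume 25, value 176
- 1×A + 3×B + 1×C + 1×D: volume 21, value 165
- 1×A + 2×B + 2×C: volume 22, value 162
Best: $189.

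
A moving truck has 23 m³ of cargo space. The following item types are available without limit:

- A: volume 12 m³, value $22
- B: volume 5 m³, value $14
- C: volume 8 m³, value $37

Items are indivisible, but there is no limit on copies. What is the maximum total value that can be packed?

$88

Best value-per-unit is C at 37/8; filling with it alone gives 2×37 = 74.
Optimal mix: 1×B + 2×C → volume 21, value 88.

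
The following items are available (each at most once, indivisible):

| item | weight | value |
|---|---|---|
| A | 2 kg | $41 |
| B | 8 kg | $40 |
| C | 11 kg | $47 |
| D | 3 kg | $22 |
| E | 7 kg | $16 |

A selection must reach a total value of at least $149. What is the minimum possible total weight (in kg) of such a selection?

24

Subsets with value ≥ 149, sorted by total weight:
- A+B+C+D: weight 24, value 150
- A+B+C+D+E: weight 31, value 166
Minimum weight: 24 kg.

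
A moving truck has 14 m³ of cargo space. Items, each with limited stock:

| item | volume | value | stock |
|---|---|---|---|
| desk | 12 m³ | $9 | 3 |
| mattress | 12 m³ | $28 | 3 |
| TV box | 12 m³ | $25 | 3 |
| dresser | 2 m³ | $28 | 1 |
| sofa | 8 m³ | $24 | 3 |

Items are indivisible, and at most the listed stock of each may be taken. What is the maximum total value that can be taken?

$56

Top feasible selections:
- 1×mattress + 1×dresser: volume 14, value 56
- 1×TV box + 1×dresser: volume 14, value 53
Best: $56.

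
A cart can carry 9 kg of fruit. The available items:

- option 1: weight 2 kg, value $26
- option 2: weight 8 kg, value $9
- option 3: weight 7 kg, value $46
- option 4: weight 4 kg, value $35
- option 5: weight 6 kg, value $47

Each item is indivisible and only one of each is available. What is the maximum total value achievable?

Check high-value combinations within 9 kg:
- option 1+option 5: weight 2+6=8, value 26+47=73
- option 1+option 3: weight 2+7=9, value 26+46=72
- option 1+option 4: weight 2+4=6, value 26+35=61
- option 5: weight 6, value 47
- option 3: weight 7, value 46
Best: $73.

$73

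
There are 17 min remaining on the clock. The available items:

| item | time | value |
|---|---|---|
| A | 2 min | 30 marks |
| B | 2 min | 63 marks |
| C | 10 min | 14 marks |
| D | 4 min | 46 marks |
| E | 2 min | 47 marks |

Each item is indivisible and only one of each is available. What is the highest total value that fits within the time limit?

186 marks

Check high-value combinations within 17 min:
- A+B+D+E: time 2+2+4+2=10, value 30+63+46+47=186
- B+D+E: time 2+4+2=8, value 63+46+47=156
- A+B+C+E: time 2+2+10+2=16, value 30+63+14+47=154
Best: 186 marks.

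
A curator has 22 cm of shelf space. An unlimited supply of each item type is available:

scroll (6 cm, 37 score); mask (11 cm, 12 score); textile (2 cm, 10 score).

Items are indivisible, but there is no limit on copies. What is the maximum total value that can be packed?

131 score

Best value-per-unit is scroll at 37/6; filling with it alone gives 3×37 = 111.
Optimal mix: 3×scroll + 2×textile → length 22, value 131.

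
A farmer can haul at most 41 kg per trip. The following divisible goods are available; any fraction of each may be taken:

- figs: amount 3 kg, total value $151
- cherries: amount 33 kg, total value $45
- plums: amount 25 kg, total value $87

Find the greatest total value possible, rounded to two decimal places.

Take in order of value per unit:
- figs (151/3 per unit): all 3 → value 151, running total 151.00
- plums (87/25 per unit): all 25 → value 87, running total 238.00
- cherries (45/33 per unit): 13 of 33 → value 13×45/33 = 17.7273, running total 255.73
Total 255.73.

255.73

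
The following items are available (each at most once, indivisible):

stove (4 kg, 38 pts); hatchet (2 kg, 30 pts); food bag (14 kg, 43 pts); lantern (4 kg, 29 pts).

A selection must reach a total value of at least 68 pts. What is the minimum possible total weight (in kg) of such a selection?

Subsets with value ≥ 68, sorted by total weight:
- stove+hatchet: weight 6, value 68
- stove+hatchet+lantern: weight 10, value 97
- hatchet+food bag: weight 16, value 73
Minimum weight: 6 kg.

6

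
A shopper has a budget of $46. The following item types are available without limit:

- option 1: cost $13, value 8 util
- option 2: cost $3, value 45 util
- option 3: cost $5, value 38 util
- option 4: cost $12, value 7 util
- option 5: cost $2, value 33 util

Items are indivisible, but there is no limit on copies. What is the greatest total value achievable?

759 util

Best value-per-unit is option 5 at 33/2, and filling with it alone uses cost 23×2=46. No mix of the others beats 23×33 = 759.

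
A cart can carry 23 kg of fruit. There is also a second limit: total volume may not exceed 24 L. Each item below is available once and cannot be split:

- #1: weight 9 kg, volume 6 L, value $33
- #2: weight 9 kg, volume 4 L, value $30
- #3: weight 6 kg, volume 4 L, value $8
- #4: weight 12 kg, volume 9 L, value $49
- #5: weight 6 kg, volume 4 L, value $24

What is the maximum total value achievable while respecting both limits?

$82

Feasible sets respecting both limits:
- #1+#4: weight 21, volume 15, value 82
- #2+#4: weight 21, volume 13, value 79
- #4+#5: weight 18, volume 13, value 73
- #1+#3+#5: weight 21, volume 14, value 65
Best: $82.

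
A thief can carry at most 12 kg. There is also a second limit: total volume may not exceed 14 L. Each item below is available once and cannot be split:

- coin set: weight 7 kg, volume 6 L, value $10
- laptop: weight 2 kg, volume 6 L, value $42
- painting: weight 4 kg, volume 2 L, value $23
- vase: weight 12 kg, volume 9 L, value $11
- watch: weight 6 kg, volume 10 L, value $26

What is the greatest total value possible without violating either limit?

$65

Feasible sets respecting both limits:
- laptop+painting: weight 6, volume 8, value 65
- coin set+laptop: weight 9, volume 12, value 52
- painting+watch: weight 10, volume 12, value 49
Best: $65.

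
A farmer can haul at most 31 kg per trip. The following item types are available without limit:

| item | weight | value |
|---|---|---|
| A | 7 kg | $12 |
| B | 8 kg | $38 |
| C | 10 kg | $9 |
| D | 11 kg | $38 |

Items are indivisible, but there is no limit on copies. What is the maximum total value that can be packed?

$126

Best value-per-unit is B at 38/8; filling with it alone gives 3×38 = 114.
Optimal mix: 1×A + 3×B → weight 31, value 126.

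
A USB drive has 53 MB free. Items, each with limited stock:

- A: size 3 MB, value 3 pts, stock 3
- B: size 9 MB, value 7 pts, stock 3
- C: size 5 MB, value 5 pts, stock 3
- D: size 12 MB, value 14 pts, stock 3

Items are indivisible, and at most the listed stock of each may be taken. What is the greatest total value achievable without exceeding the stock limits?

58 pts

Top feasible selections:
- 2×A + 2×C + 3×D: size 52, value 58
- 3×C + 3×D: size 51, value 57
Best: 58 pts.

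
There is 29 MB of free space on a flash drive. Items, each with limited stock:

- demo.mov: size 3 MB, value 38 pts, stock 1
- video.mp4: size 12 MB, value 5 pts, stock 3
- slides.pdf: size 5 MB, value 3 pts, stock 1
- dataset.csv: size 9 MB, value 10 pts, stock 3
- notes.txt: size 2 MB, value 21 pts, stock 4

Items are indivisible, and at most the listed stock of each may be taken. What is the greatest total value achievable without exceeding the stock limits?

142 pts

Best selections within size 29 and stock limits:
- 1×demo.mov + 2×dataset.csv + 4×notes.txt: size 29, value 142
- 1×demo.mov + 1×slides.pdf + 1×dataset.csv + 4×notes.txt: size 25, value 135
- 1×demo.mov + 1×dataset.csv + 4×notes.txt: size 20, value 132
Best: 142 pts.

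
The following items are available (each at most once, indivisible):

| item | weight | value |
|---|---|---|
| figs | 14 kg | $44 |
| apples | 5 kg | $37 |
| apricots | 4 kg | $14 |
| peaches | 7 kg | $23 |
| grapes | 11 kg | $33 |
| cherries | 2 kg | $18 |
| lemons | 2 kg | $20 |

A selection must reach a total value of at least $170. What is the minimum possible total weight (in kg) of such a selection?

Subsets with value ≥ 170, sorted by total weight:
- figs+apples+peaches+grapes+cherries+lemons: weight 41, value 175
- figs+apples+apricots+peaches+grapes+lemons: weight 43, value 171
Minimum weight: 41 kg.

41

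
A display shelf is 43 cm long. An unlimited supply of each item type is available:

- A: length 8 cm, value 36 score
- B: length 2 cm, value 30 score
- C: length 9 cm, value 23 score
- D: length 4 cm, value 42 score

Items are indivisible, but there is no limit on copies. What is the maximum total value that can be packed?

630 score

Best value-per-unit is B at 30/2, and filling with it alone uses length 21×2=42. No mix of the others beats 21×30 = 630.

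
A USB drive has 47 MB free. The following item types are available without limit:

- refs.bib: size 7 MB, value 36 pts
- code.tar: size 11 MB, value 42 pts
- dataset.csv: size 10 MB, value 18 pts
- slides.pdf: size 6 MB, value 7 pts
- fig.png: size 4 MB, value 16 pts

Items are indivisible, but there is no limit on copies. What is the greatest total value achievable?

232 pts

Best value-per-unit is refs.bib at 36/7; filling with it alone gives 6×36 = 216.
Optimal mix: 6×refs.bib + 1×fig.png → size 46, value 232.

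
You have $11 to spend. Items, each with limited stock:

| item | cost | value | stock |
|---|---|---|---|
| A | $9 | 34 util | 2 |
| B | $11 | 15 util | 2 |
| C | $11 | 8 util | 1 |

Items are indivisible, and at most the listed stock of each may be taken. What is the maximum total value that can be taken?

34 util

Top feasible selections:
- 1×A: cost 9, value 34
- 1×B: cost 11, value 15
- 1×C: cost 11, value 8
Best: 34 util.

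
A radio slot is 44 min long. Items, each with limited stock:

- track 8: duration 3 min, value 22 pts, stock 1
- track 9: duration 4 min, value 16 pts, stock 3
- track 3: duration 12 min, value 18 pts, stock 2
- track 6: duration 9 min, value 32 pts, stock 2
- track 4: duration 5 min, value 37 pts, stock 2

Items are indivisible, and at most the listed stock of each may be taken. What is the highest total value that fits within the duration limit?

208 pts

Best selections within duration 44 and stock limits:
- 1×track 8 + 3×track 9 + 2×track 6 + 2×track 4: duration 43, value 208
- 1×track 8 + 2×track 9 + 2×track 6 + 2×track 4: duration 39, value 192
- 3×track 9 + 2×track 6 + 2×track 4: duration 40, value 186
- 1×track 8 + 2×track 9 + 1×track 3 + 1×track 6 + 2×track 4: duration 42, value 178
Best: 208 pts.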